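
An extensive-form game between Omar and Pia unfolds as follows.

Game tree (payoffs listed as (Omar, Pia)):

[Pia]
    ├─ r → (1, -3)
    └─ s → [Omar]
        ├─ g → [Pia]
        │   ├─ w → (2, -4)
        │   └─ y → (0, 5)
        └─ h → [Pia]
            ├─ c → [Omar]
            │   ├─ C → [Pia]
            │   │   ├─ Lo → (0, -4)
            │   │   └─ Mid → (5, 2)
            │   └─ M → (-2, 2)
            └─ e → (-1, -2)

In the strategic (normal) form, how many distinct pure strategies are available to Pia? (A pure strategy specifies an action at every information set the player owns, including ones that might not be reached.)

16

Pia owns the root with actions {r, s} — two choices.
Pia owns the node after s-g with actions {w, y} — two choices.
Pia owns the node after s-h with actions {c, e} — two choices.
Pia owns the node after s-h-c-C with actions {Lo, Mid} — two choices.
A pure strategy fixes one action at each information set independently, so the count is the product 2 × 2 × 2 × 2 = 16.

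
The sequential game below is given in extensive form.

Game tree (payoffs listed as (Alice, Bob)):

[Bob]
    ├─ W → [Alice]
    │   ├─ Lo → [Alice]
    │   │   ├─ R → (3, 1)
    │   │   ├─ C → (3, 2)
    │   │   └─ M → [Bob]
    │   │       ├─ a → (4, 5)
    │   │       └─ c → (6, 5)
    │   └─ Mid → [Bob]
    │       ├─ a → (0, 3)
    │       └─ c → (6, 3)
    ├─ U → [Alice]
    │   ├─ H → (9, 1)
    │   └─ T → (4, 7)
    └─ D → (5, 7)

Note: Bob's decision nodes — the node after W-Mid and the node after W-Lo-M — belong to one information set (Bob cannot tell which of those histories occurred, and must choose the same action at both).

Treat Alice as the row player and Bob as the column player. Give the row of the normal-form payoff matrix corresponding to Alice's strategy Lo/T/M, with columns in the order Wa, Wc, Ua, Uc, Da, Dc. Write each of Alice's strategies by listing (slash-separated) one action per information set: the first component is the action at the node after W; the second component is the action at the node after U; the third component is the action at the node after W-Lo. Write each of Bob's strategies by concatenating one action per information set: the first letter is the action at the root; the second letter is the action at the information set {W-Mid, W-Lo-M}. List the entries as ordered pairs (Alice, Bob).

vs Wa: Bob plays W → Alice plays Lo at [W] → Alice plays M at [W-Lo] → Bob plays a at [W-Lo-M] → (4, 5)
vs Wc: Bob plays W → Alice plays Lo at [W] → Alice plays M at [W-Lo] → Bob plays c at [W-Lo-M] → (6, 5)
vs Ua: Bob plays U → Alice plays T at [U] → (4, 7)
vs Uc: Bob plays U → Alice plays T at [U] → (4, 7)
vs Da: Bob plays D → (5, 7)
vs Dc: Bob plays D → (5, 7)

(4,5) (6,5) (4,7) (4,7) (5,7) (5,7)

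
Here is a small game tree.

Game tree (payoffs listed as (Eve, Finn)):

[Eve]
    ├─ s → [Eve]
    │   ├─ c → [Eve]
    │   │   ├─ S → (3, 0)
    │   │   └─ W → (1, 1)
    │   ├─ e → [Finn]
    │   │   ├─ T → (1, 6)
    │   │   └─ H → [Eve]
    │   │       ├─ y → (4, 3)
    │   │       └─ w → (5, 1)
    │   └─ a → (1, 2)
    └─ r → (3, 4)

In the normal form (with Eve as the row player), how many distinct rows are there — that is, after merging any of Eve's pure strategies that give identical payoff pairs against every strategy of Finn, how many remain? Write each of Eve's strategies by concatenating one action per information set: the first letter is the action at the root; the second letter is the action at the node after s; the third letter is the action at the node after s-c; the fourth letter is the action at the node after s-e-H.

6

Eve has 24 pure strategies: scSy, scSw, scWy, scWw, seSy, seSw, seWy, seWw, saSy, saSw, saWy, saWw, rcSy, rcSw, rcWy, rcWw, reSy, reSw, reWy, reWw, raSy, raSw, raWy, raWw. Columns: T, H.
{scSy, scSw} → row (3,0) (3,0)
{scWy, scWw} → row (1,1) (1,1)
{seSy, seWy} → row (1,6) (4,3)
{seSw, seWw} → row (1,6) (5,1)
{saSy, saSw, saWy, saWw} → row (1,2) (1,2)
{rcSy, rcSw, rcWy, rcWw, reSy, reSw, reWy, reWw, raSy, raSw, raWy, raWw} → row (3,4) (3,4)
That's 6 distinct rows out of 24 strategies.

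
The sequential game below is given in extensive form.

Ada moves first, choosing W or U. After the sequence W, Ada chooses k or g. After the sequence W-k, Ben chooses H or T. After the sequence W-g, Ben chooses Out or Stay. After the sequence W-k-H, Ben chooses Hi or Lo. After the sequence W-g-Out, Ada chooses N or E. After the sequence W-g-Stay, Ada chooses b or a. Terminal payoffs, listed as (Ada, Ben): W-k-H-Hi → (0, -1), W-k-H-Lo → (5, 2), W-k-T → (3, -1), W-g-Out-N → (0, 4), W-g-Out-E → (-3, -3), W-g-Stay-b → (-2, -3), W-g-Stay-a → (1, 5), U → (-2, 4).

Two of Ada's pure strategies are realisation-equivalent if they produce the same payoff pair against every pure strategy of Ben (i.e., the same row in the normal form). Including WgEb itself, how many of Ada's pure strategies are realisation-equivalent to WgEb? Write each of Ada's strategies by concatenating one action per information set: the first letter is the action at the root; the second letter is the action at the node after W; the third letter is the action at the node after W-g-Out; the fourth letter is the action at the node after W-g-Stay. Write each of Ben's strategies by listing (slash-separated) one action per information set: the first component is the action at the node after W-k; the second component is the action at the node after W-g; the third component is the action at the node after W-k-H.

Row for WgEb (columns H/Out/Hi, H/Out/Lo, H/Stay/Hi, H/Stay/Lo, T/Out/Hi, T/Out/Lo, T/Stay/Hi, T/Stay/Lo): (-3,-3) (-3,-3) (-2,-3) (-2,-3) (-3,-3) (-3,-3) (-2,-3) (-2,-3).
Every one of Ada's information sets is on the play path for some reply by Ben when Ada follows WgEb.
Changing the action at any of them therefore changes at least one column, so only WgEb itself gives this row.

1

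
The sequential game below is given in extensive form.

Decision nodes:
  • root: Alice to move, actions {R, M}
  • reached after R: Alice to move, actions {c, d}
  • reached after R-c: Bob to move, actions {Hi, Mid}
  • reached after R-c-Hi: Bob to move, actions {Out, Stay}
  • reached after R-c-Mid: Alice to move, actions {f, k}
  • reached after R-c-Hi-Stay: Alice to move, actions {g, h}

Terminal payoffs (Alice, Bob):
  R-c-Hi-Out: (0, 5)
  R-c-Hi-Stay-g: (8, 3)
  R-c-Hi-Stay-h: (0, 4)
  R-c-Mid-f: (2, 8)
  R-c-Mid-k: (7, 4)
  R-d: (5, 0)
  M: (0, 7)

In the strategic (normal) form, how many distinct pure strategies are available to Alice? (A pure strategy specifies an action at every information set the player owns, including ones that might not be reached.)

Alice owns the root with actions {R, M} — two choices.
Alice owns the node after R with actions {c, d} — two choices.
Alice owns the node after R-c-Mid with actions {f, k} — two choices.
Alice owns the node after R-c-Hi-Stay with actions {g, h} — two choices.
A pure strategy fixes one action at each information set independently, so the count is the product 2 × 2 × 2 × 2 = 16.

16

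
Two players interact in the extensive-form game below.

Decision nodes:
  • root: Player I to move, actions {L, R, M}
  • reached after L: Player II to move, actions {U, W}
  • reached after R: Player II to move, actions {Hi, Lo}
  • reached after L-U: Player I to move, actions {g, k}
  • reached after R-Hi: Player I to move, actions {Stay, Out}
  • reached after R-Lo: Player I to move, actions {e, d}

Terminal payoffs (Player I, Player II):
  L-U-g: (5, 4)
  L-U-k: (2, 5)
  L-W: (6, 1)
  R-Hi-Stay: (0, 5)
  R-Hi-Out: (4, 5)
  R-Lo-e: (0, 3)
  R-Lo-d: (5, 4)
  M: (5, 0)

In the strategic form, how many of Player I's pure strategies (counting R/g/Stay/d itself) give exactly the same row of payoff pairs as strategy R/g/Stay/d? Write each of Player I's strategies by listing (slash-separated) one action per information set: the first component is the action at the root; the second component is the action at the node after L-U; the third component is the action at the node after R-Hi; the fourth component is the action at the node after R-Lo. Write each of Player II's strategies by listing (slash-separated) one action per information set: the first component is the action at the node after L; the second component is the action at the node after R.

2

Row for R/g/Stay/d (columns U/Hi, U/Lo, W/Hi, W/Lo): (0,5) (5,4) (0,5) (5,4).
Under R/g/Stay/d, Player I's choice at the node after L-U can never be reached regardless of what Player II does, so varying those choices leaves every outcome unchanged.
Holding the reachable choices fixed and varying the unreachable one freely already gives 2 equivalent strategies.
No other strategy reproduces this row, so those 2 are the full class: R/g/Stay/d, R/k/Stay/d.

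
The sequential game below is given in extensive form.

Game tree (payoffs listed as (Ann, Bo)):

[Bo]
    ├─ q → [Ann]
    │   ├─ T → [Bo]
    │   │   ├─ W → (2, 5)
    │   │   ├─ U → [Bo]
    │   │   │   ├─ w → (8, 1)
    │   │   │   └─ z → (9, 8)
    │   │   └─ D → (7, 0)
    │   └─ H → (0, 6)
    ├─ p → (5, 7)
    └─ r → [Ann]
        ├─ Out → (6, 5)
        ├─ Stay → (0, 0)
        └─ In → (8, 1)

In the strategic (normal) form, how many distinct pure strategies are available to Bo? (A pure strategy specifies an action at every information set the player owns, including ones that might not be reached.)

18

Bo owns the root with actions {q, p, r} — three choices.
Bo owns the node after q-T with actions {W, U, D} — three choices.
Bo owns the node after q-T-U with actions {w, z} — two choices.
A pure strategy fixes one action at each information set independently, so the count is the product 3 × 3 × 2 = 18.
(For reference, Ann has 6 pure strategies, giving a 18×6 normal-form matrix.)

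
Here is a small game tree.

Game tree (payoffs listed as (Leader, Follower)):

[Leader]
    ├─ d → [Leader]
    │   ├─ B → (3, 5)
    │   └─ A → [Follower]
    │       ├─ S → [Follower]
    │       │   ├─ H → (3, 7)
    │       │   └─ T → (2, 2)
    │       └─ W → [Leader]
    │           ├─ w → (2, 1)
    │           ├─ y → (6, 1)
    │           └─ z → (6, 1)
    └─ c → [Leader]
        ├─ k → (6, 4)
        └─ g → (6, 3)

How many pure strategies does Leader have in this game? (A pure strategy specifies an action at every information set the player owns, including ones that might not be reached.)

24

Leader owns the root with actions {d, c} — two choices.
Leader owns the node after d with actions {B, A} — two choices.
Leader owns the node after c with actions {k, g} — two choices.
Leader owns the node after d-A-W with actions {w, y, z} — three choices.
A pure strategy fixes one action at each information set independently, so the count is the product 2 × 2 × 2 × 3 = 24.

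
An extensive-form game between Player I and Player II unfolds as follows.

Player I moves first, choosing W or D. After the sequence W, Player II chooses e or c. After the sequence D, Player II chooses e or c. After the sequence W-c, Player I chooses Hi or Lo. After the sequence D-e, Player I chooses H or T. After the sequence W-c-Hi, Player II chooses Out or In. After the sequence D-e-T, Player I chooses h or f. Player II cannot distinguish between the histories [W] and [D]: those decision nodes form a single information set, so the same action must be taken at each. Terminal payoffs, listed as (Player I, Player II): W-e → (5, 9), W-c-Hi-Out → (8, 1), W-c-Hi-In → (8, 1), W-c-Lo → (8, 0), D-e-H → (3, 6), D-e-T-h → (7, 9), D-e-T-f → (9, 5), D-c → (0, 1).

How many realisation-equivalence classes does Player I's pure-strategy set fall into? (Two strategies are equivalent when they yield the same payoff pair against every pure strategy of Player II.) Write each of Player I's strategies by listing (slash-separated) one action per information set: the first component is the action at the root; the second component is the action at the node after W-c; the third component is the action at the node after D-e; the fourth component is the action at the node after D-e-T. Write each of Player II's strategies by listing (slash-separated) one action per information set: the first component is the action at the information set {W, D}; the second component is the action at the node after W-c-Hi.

Player I has 16 pure strategies: W/Hi/H/h, W/Hi/H/f, W/Hi/T/h, W/Hi/T/f, W/Lo/H/h, W/Lo/H/f, W/Lo/T/h, W/Lo/T/f, D/Hi/H/h, D/Hi/H/f, D/Hi/T/h, D/Hi/T/f, D/Lo/H/h, D/Lo/H/f, D/Lo/T/h, D/Lo/T/f. Columns: e/Out, e/In, c/Out, c/In.
{W/Hi/H/h, W/Hi/H/f, W/Hi/T/h, W/Hi/T/f} → row (5,9) (5,9) (8,1) (8,1)
{W/Lo/H/h, W/Lo/H/f, W/Lo/T/h, W/Lo/T/f} → row (5,9) (5,9) (8,0) (8,0)
{D/Hi/H/h, D/Hi/H/f, D/Lo/H/h, D/Lo/H/f} → row (3,6) (3,6) (0,1) (0,1)
{D/Hi/T/h, D/Lo/T/h} → row (7,9) (7,9) (0,1) (0,1)
{D/Hi/T/f, D/Lo/T/f} → row (9,5) (9,5) (0,1) (0,1)
That's 5 distinct rows out of 16 strategies.

5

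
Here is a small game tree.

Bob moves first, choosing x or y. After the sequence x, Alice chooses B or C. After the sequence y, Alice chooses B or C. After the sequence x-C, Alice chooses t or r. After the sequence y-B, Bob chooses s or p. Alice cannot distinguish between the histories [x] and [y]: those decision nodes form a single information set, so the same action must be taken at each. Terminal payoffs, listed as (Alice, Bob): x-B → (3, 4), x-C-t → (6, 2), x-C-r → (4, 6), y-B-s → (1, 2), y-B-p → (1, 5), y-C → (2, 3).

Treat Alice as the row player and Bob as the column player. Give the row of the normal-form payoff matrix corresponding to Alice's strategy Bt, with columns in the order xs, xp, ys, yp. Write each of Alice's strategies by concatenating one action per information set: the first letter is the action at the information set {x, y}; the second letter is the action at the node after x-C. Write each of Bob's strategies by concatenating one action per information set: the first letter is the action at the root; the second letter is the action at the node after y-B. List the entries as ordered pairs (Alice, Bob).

(3,4) (3,4) (1,2) (1,5)

vs xs: Bob plays x → Alice plays B at [x] → (3, 4)
vs xp: Bob plays x → Alice plays B at [x] → (3, 4)
vs ys: Bob plays y → Alice plays B at [y] → Bob plays s at [y-B] → (1, 2)
vs yp: Bob plays y → Alice plays B at [y] → Bob plays p at [y-B] → (1, 5)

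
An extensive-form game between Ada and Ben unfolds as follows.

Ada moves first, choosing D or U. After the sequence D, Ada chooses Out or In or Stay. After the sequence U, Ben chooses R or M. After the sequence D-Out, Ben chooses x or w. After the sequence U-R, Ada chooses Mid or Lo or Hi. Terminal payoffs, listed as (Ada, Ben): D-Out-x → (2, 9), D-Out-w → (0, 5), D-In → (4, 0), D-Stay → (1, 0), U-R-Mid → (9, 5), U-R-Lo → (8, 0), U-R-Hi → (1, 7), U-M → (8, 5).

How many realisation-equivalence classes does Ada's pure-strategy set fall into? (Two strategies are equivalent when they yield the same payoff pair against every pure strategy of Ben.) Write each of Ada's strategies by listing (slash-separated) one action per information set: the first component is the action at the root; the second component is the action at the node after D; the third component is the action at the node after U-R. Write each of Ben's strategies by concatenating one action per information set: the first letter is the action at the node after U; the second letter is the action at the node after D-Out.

6

Ada has 18 pure strategies: D/Out/Mid, D/Out/Lo, D/Out/Hi, D/In/Mid, D/In/Lo, D/In/Hi, D/Stay/Mid, D/Stay/Lo, D/Stay/Hi, U/Out/Mid, U/Out/Lo, U/Out/Hi, U/In/Mid, U/In/Lo, U/In/Hi, U/Stay/Mid, U/Stay/Lo, U/Stay/Hi. Columns: Rx, Rw, Mx, Mw.
{D/Out/Mid, D/Out/Lo, D/Out/Hi} → row (2,9) (0,5) (2,9) (0,5)
{D/In/Mid, D/In/Lo, D/In/Hi} → row (4,0) (4,0) (4,0) (4,0)
{D/Stay/Mid, D/Stay/Lo, D/Stay/Hi} → row (1,0) (1,0) (1,0) (1,0)
{U/Out/Mid, U/In/Mid, U/Stay/Mid} → row (9,5) (9,5) (8,5) (8,5)
{U/Out/Lo, U/In/Lo, U/Stay/Lo} → row (8,0) (8,0) (8,5) (8,5)
{U/Out/Hi, U/In/Hi, U/Stay/Hi} → row (1,7) (1,7) (8,5) (8,5)
That's 6 distinct rows out of 18 strategies.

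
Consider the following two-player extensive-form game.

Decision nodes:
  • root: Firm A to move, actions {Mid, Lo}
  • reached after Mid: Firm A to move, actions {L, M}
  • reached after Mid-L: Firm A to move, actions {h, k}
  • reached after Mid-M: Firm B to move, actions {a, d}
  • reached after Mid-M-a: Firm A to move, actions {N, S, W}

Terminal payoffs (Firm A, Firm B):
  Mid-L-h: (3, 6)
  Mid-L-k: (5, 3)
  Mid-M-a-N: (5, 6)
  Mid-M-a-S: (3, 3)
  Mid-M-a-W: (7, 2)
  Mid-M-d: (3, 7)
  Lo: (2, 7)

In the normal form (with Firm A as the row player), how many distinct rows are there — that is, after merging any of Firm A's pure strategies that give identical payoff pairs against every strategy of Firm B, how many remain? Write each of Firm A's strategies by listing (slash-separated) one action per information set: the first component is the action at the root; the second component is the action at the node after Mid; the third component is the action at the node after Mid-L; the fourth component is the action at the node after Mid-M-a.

6

Firm A has 24 pure strategies: Mid/L/h/N, Mid/L/h/S, Mid/L/h/W, Mid/L/k/N, Mid/L/k/S, Mid/L/k/W, Mid/M/h/N, Mid/M/h/S, Mid/M/h/W, Mid/M/k/N, Mid/M/k/S, Mid/M/k/W, Lo/L/h/N, Lo/L/h/S, Lo/L/h/W, Lo/L/k/N, Lo/L/k/S, Lo/L/k/W, Lo/M/h/N, Lo/M/h/S, Lo/M/h/W, Lo/M/k/N, Lo/M/k/S, Lo/M/k/W. Columns: a, d.
{Mid/L/h/N, Mid/L/h/S, Mid/L/h/W} → row (3,6) (3,6)
{Mid/L/k/N, Mid/L/k/S, Mid/L/k/W} → row (5,3) (5,3)
{Mid/M/h/N, Mid/M/k/N} → row (5,6) (3,7)
{Mid/M/h/S, Mid/M/k/S} → row (3,3) (3,7)
{Mid/M/h/W, Mid/M/k/W} → row (7,2) (3,7)
{Lo/L/h/N, Lo/L/h/S, Lo/L/h/W, Lo/L/k/N, Lo/L/k/S, Lo/L/k/W, Lo/M/h/N, Lo/M/h/S, Lo/M/h/W, Lo/M/k/N, Lo/M/k/S, Lo/M/k/W} → row (2,7) (2,7)
That's 6 distinct rows out of 24 strategies.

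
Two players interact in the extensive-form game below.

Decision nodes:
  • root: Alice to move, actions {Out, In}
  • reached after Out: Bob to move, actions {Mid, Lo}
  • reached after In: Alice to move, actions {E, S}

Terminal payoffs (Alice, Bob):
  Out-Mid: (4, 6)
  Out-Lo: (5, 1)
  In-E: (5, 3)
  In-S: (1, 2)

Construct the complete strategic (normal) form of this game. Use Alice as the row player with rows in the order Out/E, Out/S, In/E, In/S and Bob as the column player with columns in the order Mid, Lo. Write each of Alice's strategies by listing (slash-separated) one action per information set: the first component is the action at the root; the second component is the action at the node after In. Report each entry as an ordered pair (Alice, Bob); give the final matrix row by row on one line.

Row Out/E: Mid→(4,6), Lo→(5,1)
Row Out/S: Mid→(4,6), Lo→(5,1)
Row In/E: Mid→(5,3), Lo→(5,3)
Row In/S: Mid→(1,2), Lo→(1,2)

Out/E: (4,6) (5,1) | Out/S: (4,6) (5,1) | In/E: (5,3) (5,3) | In/S: (1,2) (1,2)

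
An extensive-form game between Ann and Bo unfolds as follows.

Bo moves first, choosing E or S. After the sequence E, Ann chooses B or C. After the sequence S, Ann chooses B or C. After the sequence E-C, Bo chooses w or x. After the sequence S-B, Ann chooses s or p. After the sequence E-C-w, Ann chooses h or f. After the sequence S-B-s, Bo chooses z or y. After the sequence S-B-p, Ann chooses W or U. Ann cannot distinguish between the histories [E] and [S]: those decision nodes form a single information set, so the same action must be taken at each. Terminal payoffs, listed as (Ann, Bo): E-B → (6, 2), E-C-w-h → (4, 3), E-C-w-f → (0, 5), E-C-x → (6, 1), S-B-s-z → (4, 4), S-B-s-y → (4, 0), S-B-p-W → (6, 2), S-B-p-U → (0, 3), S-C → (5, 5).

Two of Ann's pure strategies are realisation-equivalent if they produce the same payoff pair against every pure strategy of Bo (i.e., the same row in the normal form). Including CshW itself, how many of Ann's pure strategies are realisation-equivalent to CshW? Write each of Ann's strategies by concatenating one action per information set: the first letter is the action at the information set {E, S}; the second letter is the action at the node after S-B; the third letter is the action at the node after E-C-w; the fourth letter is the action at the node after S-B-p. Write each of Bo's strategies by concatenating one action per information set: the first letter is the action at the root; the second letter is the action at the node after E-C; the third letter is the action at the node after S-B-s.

Row for CshW (columns Ewz, Ewy, Exz, Exy, Swz, Swy, Sxz, Sxy): (4,3) (4,3) (6,1) (6,1) (5,5) (5,5) (5,5) (5,5).
Under CshW, Ann's choice at the node after S-B and at the node after S-B-p can never be reached regardless of what Bo does, so varying those choices leaves every outcome unchanged.
Holding the reachable choices fixed and varying the unreachable ones freely already gives 2 × 2 = 4 equivalent strategies.
No other strategy reproduces this row, so those 4 are the full class: CshW, CshU, CphW, CphU.

4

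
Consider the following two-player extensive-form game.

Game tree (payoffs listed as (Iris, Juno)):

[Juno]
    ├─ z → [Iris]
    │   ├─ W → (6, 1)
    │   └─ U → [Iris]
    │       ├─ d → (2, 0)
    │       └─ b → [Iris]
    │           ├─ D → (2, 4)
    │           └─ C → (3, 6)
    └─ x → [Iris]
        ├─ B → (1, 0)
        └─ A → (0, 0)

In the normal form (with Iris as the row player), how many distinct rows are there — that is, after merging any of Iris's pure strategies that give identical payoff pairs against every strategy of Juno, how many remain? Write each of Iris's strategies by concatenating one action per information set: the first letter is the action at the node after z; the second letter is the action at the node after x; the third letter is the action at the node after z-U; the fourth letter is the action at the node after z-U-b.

8

Iris has 16 pure strategies: WBdD, WBdC, WBbD, WBbC, WAdD, WAdC, WAbD, WAbC, UBdD, UBdC, UBbD, UBbC, UAdD, UAdC, UAbD, UAbC. Columns: z, x.
{WBdD, WBdC, WBbD, WBbC} → row (6,1) (1,0)
{WAdD, WAdC, WAbD, WAbC} → row (6,1) (0,0)
{UBdD, UBdC} → row (2,0) (1,0)
{UBbD} → row (2,4) (1,0)
{UBbC} → row (3,6) (1,0)
{UAdD, UAdC} → row (2,0) (0,0)
{UAbD} → row (2,4) (0,0)
{UAbC} → row (3,6) (0,0)
That's 8 distinct rows out of 16 strategies.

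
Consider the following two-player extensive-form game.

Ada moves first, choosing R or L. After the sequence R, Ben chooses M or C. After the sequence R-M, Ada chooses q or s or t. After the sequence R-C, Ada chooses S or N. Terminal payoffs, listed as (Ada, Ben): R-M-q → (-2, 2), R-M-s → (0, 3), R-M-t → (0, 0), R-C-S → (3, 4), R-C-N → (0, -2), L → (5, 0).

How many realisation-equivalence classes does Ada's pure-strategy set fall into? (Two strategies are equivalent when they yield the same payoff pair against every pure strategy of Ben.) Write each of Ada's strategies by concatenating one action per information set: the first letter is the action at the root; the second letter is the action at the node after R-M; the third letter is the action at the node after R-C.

7

Ada has 12 pure strategies: RqS, RqN, RsS, RsN, RtS, RtN, LqS, LqN, LsS, LsN, LtS, LtN. Columns: M, C.
{RqS} → row (-2,2) (3,4)
{RqN} → row (-2,2) (0,-2)
{RsS} → row (0,3) (3,4)
{RsN} → row (0,3) (0,-2)
{RtS} → row (0,0) (3,4)
{RtN} → row (0,0) (0,-2)
{LqS, LqN, LsS, LsN, LtS, LtN} → row (5,0) (5,0)
That's 7 distinct rows out of 12 strategies.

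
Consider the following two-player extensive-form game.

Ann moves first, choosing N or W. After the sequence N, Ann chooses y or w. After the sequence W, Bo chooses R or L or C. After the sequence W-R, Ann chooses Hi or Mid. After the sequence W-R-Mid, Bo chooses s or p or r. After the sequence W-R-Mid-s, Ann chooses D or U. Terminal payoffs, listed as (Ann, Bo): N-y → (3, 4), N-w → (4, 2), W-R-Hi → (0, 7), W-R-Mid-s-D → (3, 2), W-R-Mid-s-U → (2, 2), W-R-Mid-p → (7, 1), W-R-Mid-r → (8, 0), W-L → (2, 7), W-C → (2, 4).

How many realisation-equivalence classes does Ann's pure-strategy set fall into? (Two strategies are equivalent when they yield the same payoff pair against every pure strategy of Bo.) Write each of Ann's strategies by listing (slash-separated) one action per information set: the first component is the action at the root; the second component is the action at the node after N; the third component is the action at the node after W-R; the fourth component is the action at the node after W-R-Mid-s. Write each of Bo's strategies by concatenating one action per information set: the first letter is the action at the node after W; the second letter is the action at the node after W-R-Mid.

5

Ann has 16 pure strategies: N/y/Hi/D, N/y/Hi/U, N/y/Mid/D, N/y/Mid/U, N/w/Hi/D, N/w/Hi/U, N/w/Mid/D, N/w/Mid/U, W/y/Hi/D, W/y/Hi/U, W/y/Mid/D, W/y/Mid/U, W/w/Hi/D, W/w/Hi/U, W/w/Mid/D, W/w/Mid/U. Columns: Rs, Rp, Rr, Ls, Lp, Lr, Cs, Cp, Cr.
{N/y/Hi/D, N/y/Hi/U, N/y/Mid/D, N/y/Mid/U} → row (3,4) (3,4) (3,4) (3,4) (3,4) (3,4) (3,4) (3,4) (3,4)
{N/w/Hi/D, N/w/Hi/U, N/w/Mid/D, N/w/Mid/U} → row (4,2) (4,2) (4,2) (4,2) (4,2) (4,2) (4,2) (4,2) (4,2)
{W/y/Hi/D, W/y/Hi/U, W/w/Hi/D, W/w/Hi/U} → row (0,7) (0,7) (0,7) (2,7) (2,7) (2,7) (2,4) (2,4) (2,4)
{W/y/Mid/D, W/w/Mid/D} → row (3,2) (7,1) (8,0) (2,7) (2,7) (2,7) (2,4) (2,4) (2,4)
{W/y/Mid/U, W/w/Mid/U} → row (2,2) (7,1) (8,0) (2,7) (2,7) (2,7) (2,4) (2,4) (2,4)
That's 5 distinct rows out of 16 strategies.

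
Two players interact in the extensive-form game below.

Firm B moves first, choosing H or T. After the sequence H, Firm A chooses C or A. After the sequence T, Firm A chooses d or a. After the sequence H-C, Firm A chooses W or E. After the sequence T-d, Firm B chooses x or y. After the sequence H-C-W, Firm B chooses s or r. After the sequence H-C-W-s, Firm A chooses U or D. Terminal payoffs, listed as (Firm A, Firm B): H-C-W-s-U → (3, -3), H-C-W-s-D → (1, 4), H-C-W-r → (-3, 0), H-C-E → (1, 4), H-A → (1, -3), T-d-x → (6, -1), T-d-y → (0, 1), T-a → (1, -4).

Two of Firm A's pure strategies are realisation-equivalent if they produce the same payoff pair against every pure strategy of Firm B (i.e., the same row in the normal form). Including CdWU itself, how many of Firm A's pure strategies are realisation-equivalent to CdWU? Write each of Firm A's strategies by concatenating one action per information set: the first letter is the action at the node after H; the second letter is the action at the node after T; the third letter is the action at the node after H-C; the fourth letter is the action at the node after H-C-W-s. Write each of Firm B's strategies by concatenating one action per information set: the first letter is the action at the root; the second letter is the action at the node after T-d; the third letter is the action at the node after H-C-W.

Row for CdWU (columns Hxs, Hxr, Hys, Hyr, Txs, Txr, Tys, Tyr): (3,-3) (-3,0) (3,-3) (-3,0) (6,-1) (6,-1) (0,1) (0,1).
Every one of Firm A's information sets is on the play path for some reply by Firm B when Firm A follows CdWU.
Changing the action at any of them therefore changes at least one column, so only CdWU itself gives this row.

1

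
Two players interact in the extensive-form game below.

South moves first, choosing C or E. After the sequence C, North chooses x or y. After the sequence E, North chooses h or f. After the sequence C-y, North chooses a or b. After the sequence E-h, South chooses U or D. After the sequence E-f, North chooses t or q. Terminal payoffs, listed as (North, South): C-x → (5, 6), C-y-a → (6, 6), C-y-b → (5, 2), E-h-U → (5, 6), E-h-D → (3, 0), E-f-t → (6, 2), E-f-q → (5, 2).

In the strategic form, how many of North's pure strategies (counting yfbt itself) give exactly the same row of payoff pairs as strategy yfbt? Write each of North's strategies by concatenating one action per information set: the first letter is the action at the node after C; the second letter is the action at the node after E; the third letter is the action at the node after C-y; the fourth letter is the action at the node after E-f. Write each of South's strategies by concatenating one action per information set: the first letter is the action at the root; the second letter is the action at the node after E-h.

1

Row for yfbt (columns CU, CD, EU, ED): (5,2) (5,2) (6,2) (6,2).
Every one of North's information sets is on the play path for some reply by South when North follows yfbt.
Changing the action at any of them therefore changes at least one column, so only yfbt itself gives this row.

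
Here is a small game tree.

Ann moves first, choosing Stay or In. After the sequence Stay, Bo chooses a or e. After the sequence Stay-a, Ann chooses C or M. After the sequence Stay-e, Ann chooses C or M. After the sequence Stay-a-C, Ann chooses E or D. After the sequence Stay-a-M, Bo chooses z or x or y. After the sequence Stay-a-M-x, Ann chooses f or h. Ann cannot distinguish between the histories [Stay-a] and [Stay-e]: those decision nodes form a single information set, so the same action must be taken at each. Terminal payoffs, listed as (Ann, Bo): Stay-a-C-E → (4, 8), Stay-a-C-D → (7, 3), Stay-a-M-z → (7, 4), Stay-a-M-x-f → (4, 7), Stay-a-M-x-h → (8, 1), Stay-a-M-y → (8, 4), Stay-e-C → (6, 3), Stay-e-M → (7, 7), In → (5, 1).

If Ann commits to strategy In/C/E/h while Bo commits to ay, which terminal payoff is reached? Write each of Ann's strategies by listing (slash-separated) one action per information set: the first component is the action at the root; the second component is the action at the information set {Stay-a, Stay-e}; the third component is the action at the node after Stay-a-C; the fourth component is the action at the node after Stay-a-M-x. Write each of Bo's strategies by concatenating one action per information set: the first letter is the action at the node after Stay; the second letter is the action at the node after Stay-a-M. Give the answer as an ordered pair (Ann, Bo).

(5, 1)

Trace the play path from the root:
  Ann plays In
→ terminal payoff (5, 1).
(Ann's choice at the information set {Stay-a, Stay-e} is never reached on this path, so it doesn't affect the outcome.)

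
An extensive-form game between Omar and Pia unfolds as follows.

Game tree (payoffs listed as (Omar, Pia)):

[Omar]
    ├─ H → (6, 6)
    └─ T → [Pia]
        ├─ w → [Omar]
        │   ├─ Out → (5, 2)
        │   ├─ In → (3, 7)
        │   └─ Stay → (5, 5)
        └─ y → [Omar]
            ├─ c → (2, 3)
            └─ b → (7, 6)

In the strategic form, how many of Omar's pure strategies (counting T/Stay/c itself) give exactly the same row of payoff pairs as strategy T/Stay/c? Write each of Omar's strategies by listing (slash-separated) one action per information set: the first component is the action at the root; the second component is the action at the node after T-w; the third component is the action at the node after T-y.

Row for T/Stay/c (columns w, y): (5,5) (2,3).
Every one of Omar's information sets is on the play path for some reply by Pia when Omar follows T/Stay/c.
Changing the action at any of them therefore changes at least one column, so only T/Stay/c itself gives this row.

1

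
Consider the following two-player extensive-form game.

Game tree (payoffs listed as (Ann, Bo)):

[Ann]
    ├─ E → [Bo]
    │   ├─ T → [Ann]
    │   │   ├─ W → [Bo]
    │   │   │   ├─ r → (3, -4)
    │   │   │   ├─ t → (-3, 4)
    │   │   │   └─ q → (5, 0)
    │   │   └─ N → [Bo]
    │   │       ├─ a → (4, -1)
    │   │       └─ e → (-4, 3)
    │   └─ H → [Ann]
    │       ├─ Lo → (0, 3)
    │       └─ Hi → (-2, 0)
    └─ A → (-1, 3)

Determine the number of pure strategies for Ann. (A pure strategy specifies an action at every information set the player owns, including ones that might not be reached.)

8

Ann owns the root with actions {E, A} — two choices.
Ann owns the node after E-T with actions {W, N} — two choices.
Ann owns the node after E-H with actions {Lo, Hi} — two choices.
A pure strategy fixes one action at each information set independently, so the count is the product 2 × 2 × 2 = 8.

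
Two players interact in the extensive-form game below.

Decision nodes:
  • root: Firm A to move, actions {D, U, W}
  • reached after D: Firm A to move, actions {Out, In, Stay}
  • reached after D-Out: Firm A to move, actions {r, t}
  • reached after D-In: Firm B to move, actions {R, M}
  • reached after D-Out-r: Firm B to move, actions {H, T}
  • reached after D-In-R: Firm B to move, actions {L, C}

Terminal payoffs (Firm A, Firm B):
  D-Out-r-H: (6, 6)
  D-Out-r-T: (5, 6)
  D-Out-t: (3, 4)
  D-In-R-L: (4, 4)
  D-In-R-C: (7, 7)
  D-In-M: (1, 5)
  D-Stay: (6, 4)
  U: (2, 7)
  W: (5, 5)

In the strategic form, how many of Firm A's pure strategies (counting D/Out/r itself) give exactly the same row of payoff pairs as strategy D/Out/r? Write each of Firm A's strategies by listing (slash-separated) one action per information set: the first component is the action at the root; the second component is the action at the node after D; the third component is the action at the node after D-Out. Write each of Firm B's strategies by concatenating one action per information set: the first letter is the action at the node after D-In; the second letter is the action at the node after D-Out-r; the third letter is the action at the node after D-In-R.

Row for D/Out/r (columns RHL, RHC, RTL, RTC, MHL, MHC, MTL, MTC): (6,6) (6,6) (5,6) (5,6) (6,6) (6,6) (5,6) (5,6).
Every one of Firm A's information sets is on the play path for some reply by Firm B when Firm A follows D/Out/r.
Changing the action at any of them therefore changes at least one column, so only D/Out/r itself gives this row.

1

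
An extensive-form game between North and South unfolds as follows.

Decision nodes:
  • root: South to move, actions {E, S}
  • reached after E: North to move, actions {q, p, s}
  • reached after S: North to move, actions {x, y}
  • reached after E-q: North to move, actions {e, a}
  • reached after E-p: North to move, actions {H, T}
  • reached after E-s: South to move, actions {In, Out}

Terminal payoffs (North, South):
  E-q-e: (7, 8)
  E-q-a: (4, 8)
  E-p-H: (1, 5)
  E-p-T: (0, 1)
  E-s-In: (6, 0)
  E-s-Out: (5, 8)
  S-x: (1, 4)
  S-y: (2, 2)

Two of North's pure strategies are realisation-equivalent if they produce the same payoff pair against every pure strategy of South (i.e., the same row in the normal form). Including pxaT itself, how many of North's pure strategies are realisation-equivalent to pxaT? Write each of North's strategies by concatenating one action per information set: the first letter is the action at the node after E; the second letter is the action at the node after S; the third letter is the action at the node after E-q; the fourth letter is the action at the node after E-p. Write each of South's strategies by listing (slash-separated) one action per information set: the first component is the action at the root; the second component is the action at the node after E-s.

2

Row for pxaT (columns E/In, E/Out, S/In, S/Out): (0,1) (0,1) (1,4) (1,4).
Under pxaT, North's choice at the node after E-q can never be reached regardless of what South does, so varying those choices leaves every outcome unchanged.
Holding the reachable choices fixed and varying the unreachable one freely already gives 2 equivalent strategies.
No other strategy reproduces this row, so those 2 are the full class: pxeT, pxaT.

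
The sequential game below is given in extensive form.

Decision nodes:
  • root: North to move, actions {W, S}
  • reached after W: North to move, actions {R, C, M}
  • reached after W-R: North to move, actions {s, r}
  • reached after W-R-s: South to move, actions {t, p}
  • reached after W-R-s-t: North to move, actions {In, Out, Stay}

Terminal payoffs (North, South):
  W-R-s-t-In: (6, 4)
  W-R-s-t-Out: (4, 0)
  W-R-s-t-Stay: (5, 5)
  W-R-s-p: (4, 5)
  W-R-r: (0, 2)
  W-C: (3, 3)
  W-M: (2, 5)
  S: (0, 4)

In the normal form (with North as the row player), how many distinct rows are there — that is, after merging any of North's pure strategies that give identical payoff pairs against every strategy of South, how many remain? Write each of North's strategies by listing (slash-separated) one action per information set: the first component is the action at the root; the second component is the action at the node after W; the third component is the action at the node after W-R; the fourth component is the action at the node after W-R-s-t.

North has 36 pure strategies: W/R/s/In, W/R/s/Out, W/R/s/Stay, W/R/r/In, W/R/r/Out, W/R/r/Stay, W/C/s/In, W/C/s/Out, W/C/s/Stay, W/C/r/In, W/C/r/Out, W/C/r/Stay, W/M/s/In, W/M/s/Out, W/M/s/Stay, W/M/r/In, W/M/r/Out, W/M/r/Stay, S/R/s/In, S/R/s/Out, S/R/s/Stay, S/R/r/In, S/R/r/Out, S/R/r/Stay, S/C/s/In, S/C/s/Out, S/C/s/Stay, S/C/r/In, S/C/r/Out, S/C/r/Stay, S/M/s/In, S/M/s/Out, S/M/s/Stay, S/M/r/In, S/M/r/Out, S/M/r/Stay. Columns: t, p.
{W/R/s/In} → row (6,4) (4,5)
{W/R/s/Out} → row (4,0) (4,5)
{W/R/s/Stay} → row (5,5) (4,5)
{W/R/r/In, W/R/r/Out, W/R/r/Stay} → row (0,2) (0,2)
{W/C/s/In, W/C/s/Out, W/C/s/Stay, W/C/r/In, W/C/r/Out, W/C/r/Stay} → row (3,3) (3,3)
{W/M/s/In, W/M/s/Out, W/M/s/Stay, W/M/r/In, W/M/r/Out, W/M/r/Stay} → row (2,5) (2,5)
{S/R/s/In, S/R/s/Out, S/R/s/Stay, S/R/r/In, S/R/r/Out, S/R/r/Stay, S/C/s/In, S/C/s/Out, S/C/s/Stay, S/C/r/In, S/C/r/Out, S/C/r/Stay, S/M/s/In, S/M/s/Out, S/M/s/Stay, S/M/r/In, S/M/r/Out, S/M/r/Stay} → row (0,4) (0,4)
That's 7 distinct rows out of 36 strategies.

7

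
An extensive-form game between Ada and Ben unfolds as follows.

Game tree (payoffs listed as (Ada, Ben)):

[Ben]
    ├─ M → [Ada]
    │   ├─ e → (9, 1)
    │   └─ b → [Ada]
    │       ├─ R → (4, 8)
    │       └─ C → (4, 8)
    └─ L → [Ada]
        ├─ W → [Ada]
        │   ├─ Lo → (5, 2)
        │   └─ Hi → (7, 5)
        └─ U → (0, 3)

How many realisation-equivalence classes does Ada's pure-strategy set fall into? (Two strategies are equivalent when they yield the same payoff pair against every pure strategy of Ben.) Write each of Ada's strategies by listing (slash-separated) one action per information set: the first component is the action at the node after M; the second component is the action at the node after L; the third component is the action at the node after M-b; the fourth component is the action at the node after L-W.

6

Ada has 16 pure strategies: e/W/R/Lo, e/W/R/Hi, e/W/C/Lo, e/W/C/Hi, e/U/R/Lo, e/U/R/Hi, e/U/C/Lo, e/U/C/Hi, b/W/R/Lo, b/W/R/Hi, b/W/C/Lo, b/W/C/Hi, b/U/R/Lo, b/U/R/Hi, b/U/C/Lo, b/U/C/Hi. Columns: M, L.
{e/W/R/Lo, e/W/C/Lo} → row (9,1) (5,2)
{e/W/R/Hi, e/W/C/Hi} → row (9,1) (7,5)
{e/U/R/Lo, e/U/R/Hi, e/U/C/Lo, e/U/C/Hi} → row (9,1) (0,3)
{b/W/R/Lo, b/W/C/Lo} → row (4,8) (5,2)
{b/W/R/Hi, b/W/C/Hi} → row (4,8) (7,5)
{b/U/R/Lo, b/U/R/Hi, b/U/C/Lo, b/U/C/Hi} → row (4,8) (0,3)
That's 6 distinct rows out of 16 strategies.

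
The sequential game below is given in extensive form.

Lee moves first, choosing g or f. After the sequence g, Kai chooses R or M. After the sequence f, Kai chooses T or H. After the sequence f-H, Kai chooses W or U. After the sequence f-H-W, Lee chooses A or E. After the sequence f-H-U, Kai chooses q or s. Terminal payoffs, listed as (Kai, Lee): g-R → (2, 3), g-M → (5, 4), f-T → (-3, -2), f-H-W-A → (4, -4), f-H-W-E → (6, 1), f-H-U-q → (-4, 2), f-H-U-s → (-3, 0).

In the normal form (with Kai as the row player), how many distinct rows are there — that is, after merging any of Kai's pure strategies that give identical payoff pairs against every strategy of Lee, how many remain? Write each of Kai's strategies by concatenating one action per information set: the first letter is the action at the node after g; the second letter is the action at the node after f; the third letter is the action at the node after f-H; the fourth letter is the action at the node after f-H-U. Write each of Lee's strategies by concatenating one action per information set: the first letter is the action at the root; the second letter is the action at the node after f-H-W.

8

Kai has 16 pure strategies: RTWq, RTWs, RTUq, RTUs, RHWq, RHWs, RHUq, RHUs, MTWq, MTWs, MTUq, MTUs, MHWq, MHWs, MHUq, MHUs. Columns: gA, gE, fA, fE.
{RTWq, RTWs, RTUq, RTUs} → row (2,3) (2,3) (-3,-2) (-3,-2)
{RHWq, RHWs} → row (2,3) (2,3) (4,-4) (6,1)
{RHUq} → row (2,3) (2,3) (-4,2) (-4,2)
{RHUs} → row (2,3) (2,3) (-3,0) (-3,0)
{MTWq, MTWs, MTUq, MTUs} → row (5,4) (5,4) (-3,-2) (-3,-2)
{MHWq, MHWs} → row (5,4) (5,4) (4,-4) (6,1)
{MHUq} → row (5,4) (5,4) (-4,2) (-4,2)
{MHUs} → row (5,4) (5,4) (-3,0) (-3,0)
That's 8 distinct rows out of 16 strategies.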